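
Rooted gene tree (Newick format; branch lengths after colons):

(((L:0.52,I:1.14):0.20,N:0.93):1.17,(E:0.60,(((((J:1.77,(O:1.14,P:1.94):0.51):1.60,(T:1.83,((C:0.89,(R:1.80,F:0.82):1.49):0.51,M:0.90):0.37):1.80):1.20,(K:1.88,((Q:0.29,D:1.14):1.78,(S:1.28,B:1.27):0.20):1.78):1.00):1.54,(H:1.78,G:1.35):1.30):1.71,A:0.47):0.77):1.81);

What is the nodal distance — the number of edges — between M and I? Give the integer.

11

The MRCA of M and I is the root of the tree.
From M up to that node: 8 branches. From I up to the same node: 3 branches. Total: 8 + 3 = 11.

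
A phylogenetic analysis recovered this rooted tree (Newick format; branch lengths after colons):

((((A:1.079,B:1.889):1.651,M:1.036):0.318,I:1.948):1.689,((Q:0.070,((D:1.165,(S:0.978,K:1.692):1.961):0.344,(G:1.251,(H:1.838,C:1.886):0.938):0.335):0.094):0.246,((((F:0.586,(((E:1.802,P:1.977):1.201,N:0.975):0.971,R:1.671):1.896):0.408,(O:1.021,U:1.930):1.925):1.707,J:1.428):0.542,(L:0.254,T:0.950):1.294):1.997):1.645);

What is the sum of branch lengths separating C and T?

7.740

The path runs C → … → MRCA → … → T; the MRCA is the node subtending ((Q,((D,(S,K)),(G,(H,C)))),((((F,(((E,P),N),R)),(O,U)),J),(L,T))).
Branch lengths along that path: 1.886 + 0.938 + 0.335 + 0.094 + 0.246 + 1.997 + 1.294 + 0.950 = 7.740.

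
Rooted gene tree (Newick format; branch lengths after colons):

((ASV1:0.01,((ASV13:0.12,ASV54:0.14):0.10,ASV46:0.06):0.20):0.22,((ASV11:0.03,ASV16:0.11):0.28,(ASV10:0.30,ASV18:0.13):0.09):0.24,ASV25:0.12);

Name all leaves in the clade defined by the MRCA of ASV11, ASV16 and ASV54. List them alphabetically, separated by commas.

ASV1, ASV10, ASV11, ASV13, ASV16, ASV18, ASV25, ASV46, ASV54

Tracing ASV11: it sits inside (ASV11,ASV16).
Tracing ASV16: it sits inside (ASV11,ASV16).
Tracing ASV54: it sits inside (ASV13,ASV54).
The smallest clade enclosing all 3 is the whole tree (their MRCA is the root), so the answer is all 9 tips in alphabetical order.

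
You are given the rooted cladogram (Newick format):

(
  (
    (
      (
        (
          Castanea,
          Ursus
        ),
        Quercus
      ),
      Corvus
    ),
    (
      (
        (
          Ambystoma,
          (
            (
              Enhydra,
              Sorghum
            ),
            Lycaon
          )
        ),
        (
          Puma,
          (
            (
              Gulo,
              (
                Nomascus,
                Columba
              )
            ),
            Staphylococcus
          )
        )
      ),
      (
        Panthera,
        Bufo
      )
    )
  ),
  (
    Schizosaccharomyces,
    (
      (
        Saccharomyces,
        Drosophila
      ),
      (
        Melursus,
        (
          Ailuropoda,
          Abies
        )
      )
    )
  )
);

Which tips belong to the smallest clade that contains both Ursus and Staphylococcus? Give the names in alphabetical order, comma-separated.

Tracing Ursus: it sits inside (Castanea,Ursus).
Tracing Staphylococcus: it sits inside ((Gulo,(Nomascus,Columba)),Staphylococcus).
The smallest clade enclosing both is ((((Castanea,Ursus),Quercus),Corvus),(((Ambystoma,((Enhydra,Sorghum),Lycaon)),(Puma,((Gulo,(Nomascus,Columba)),Staphylococcus))),(Panthera,Bufo))); the answer is its 15 terminal taxa in alphabetical order.

Ambystoma, Bufo, Castanea, Columba, Corvus, Enhydra, Gulo, Lycaon, Nomascus, Panthera, Puma, Quercus, Sorghum, Staphylococcus, Ursus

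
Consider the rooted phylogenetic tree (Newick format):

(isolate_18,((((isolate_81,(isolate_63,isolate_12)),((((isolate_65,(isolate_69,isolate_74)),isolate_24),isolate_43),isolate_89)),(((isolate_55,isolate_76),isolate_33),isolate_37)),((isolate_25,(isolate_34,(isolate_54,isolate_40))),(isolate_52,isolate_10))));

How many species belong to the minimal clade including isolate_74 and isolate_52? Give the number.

19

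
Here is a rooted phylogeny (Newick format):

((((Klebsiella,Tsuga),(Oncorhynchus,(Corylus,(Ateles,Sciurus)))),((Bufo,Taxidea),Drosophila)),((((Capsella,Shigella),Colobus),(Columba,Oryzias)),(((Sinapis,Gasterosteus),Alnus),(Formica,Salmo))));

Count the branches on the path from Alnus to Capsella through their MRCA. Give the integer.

7

The MRCA of Alnus and Capsella is the node subtending ((((Capsella,Shigella),Colobus),(Columba,Oryzias)),(((Sinapis,Gasterosteus),Alnus),(Formica,Salmo))).
From Alnus up to that node: 3 branches. From Capsella up to the same node: 4 branches. Total: 3 + 4 = 7.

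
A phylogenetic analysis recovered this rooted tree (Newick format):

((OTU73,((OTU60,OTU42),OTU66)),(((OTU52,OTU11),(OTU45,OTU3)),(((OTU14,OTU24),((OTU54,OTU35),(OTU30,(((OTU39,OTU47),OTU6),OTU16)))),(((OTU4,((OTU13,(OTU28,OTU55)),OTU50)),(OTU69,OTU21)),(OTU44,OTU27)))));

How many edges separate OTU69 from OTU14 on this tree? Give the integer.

7

The MRCA of OTU69 and OTU14 is the node subtending (((OTU14,OTU24),((OTU54,OTU35),(OTU30,(((OTU39,OTU47),OTU6),OTU16)))),(((OTU4,((OTU13,(OTU28,OTU55)),OTU50)),(OTU69,OTU21)),(OTU44,OTU27))).
From OTU69 up to that node: 4 branches. From OTU14 up to the same node: 3 branches. Total: 4 + 3 = 7.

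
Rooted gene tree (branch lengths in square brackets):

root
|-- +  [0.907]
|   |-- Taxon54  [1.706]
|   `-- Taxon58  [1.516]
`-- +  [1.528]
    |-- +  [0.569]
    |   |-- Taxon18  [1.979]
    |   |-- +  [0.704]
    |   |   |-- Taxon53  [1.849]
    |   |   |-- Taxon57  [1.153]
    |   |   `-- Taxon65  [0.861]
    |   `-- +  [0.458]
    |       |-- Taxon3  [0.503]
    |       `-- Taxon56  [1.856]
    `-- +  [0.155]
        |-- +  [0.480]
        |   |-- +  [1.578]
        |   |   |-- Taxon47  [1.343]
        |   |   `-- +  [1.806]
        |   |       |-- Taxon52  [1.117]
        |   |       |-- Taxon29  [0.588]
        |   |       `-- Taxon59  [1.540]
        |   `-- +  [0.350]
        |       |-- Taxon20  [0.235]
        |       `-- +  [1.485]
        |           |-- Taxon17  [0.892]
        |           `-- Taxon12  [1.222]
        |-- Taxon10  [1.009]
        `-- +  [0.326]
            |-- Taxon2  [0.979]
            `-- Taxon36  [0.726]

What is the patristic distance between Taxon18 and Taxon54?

6.689

The path runs Taxon18 → … → MRCA → … → Taxon54; the MRCA is the root of the tree.
Branch lengths along that path: 1.979 + 0.569 + 1.528 + 0.907 + 1.706 = 6.689.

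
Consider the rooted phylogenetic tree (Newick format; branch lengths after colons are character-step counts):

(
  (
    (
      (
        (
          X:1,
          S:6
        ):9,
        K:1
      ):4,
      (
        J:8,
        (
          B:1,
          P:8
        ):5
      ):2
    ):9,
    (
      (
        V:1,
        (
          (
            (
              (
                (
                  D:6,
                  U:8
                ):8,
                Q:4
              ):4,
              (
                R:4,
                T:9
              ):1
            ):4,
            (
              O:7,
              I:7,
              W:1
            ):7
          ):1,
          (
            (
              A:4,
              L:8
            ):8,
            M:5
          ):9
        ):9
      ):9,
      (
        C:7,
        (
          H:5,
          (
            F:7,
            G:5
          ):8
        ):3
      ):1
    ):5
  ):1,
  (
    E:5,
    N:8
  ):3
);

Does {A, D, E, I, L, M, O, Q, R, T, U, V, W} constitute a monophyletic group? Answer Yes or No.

No

The MRCA of the listed taxa is the root, so the smallest clade containing them is the whole tree.
That clade also contains B, C, F, G, H, J, K, N, P, S, X, which are not in the proposed group, so the group is not monophyletic.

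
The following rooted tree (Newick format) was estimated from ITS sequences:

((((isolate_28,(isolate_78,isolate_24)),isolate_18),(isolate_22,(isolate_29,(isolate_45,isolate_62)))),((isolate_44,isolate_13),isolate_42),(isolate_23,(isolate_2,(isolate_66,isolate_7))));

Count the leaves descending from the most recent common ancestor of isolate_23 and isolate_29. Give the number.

The MRCA of isolate_23 and isolate_29 is the root, so the clade is the entire tree.
That clade contains 15 terminal taxa: isolate_13, isolate_18, isolate_2, isolate_22, isolate_23, isolate_24, isolate_28, isolate_29, isolate_42, isolate_44, isolate_45, isolate_62, isolate_66, isolate_7, isolate_78.

15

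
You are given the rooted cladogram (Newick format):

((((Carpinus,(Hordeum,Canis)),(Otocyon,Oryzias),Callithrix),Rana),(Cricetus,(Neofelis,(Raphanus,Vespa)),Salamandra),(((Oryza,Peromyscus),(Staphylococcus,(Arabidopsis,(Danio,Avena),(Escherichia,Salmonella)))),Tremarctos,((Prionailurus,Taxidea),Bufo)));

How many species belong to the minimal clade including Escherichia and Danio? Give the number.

The MRCA of Escherichia and Danio is the node subtending (Arabidopsis,(Danio,Avena),(Escherichia,Salmonella)).
That clade contains 5 terminal taxa: Arabidopsis, Avena, Danio, Escherichia, Salmonella.

5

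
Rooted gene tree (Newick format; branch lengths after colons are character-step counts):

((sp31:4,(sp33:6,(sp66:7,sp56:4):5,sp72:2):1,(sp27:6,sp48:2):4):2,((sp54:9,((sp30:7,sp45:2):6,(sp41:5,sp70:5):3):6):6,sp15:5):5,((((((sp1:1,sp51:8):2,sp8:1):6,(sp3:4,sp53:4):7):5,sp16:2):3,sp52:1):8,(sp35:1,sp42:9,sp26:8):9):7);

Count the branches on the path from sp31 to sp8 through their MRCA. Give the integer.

8

The MRCA of sp31 and sp8 is the root of the tree.
From sp31 up to that node: 2 branches. From sp8 up to the same node: 6 branches. Total: 2 + 6 = 8.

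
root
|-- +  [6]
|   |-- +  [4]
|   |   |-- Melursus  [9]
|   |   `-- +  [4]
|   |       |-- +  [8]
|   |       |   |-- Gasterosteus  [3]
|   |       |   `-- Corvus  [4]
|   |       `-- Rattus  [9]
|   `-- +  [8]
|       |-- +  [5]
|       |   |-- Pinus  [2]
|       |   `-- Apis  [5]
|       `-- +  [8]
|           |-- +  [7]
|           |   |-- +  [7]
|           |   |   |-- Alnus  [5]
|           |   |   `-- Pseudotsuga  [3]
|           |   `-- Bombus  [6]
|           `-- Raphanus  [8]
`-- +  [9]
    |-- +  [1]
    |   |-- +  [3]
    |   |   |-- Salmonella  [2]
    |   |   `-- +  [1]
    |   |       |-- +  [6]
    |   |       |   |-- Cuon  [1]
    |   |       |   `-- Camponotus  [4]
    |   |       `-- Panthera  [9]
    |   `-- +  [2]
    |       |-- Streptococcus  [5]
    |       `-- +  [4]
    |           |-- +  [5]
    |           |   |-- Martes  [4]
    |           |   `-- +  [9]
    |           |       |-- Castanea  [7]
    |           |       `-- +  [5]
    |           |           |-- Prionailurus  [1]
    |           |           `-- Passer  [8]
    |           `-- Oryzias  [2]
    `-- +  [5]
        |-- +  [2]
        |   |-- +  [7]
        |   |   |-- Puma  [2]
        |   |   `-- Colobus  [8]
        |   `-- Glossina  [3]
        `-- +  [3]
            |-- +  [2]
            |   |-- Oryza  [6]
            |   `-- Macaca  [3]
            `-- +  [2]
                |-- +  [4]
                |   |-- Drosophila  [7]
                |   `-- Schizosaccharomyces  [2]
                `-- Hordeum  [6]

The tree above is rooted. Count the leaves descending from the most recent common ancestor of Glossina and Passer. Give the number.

The MRCA of Glossina and Passer is the node subtending (((Salmonella,((Cuon,Camponotus),Panthera)),(Streptococcus,((Martes,(Castanea,(Prionailurus,Passer))),Oryzias))),(((Puma,Colobus),Glossina),((Oryza,Macaca),((Drosophila,Schizosaccharomyces),Hordeum)))).
That clade contains 18 terminal taxa: Camponotus, Castanea, Colobus, Cuon, Drosophila, Glossina, Hordeum, Macaca, Martes, Oryza, Oryzias, Panthera, Passer, Prionailurus, Puma, Salmonella, Schizosaccharomyces, Streptococcus.

18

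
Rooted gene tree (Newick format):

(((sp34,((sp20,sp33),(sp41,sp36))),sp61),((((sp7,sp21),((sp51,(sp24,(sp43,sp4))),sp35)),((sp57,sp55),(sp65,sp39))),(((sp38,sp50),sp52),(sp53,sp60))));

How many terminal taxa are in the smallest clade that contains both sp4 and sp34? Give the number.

The MRCA of sp4 and sp34 is the root, so the clade is the entire tree.
That clade contains 22 terminal taxa: sp20, sp21, sp24, sp33, sp34, sp35, sp36, sp38, sp39, sp4, sp41, sp43, sp50, sp51, sp52, sp53, sp55, sp57, sp60, sp61, sp65, sp7.

22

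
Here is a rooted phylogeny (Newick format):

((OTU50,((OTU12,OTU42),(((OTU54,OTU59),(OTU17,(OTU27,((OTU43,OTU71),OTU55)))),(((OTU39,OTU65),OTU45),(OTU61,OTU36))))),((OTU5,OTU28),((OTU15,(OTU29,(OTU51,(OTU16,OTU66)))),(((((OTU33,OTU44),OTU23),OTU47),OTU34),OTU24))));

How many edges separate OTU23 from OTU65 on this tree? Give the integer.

14

The MRCA of OTU23 and OTU65 is the root of the tree.
From OTU23 up to that node: 7 branches. From OTU65 up to the same node: 7 branches. Total: 7 + 7 = 14.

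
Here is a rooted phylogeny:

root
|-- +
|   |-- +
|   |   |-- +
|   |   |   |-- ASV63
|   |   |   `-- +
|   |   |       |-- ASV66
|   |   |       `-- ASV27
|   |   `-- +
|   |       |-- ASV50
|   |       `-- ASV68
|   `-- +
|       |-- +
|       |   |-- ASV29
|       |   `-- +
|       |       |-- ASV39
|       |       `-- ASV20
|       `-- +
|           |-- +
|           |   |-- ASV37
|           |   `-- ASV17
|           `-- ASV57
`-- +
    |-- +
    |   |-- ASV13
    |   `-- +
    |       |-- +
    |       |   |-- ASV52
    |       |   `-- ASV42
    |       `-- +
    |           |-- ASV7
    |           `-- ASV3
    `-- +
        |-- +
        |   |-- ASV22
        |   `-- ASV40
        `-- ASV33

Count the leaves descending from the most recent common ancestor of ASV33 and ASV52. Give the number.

8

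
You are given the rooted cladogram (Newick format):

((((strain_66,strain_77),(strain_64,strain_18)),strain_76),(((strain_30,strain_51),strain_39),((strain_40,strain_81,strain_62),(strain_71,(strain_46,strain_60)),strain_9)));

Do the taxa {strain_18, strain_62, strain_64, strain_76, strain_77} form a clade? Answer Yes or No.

The MRCA of the listed taxa is the root, so the smallest clade containing them is the whole tree.
That clade also contains strain_30, strain_39, strain_40, strain_46, strain_51, strain_60, strain_66, strain_71, strain_81, strain_9, which are not in the proposed group, so the group is not monophyletic.

No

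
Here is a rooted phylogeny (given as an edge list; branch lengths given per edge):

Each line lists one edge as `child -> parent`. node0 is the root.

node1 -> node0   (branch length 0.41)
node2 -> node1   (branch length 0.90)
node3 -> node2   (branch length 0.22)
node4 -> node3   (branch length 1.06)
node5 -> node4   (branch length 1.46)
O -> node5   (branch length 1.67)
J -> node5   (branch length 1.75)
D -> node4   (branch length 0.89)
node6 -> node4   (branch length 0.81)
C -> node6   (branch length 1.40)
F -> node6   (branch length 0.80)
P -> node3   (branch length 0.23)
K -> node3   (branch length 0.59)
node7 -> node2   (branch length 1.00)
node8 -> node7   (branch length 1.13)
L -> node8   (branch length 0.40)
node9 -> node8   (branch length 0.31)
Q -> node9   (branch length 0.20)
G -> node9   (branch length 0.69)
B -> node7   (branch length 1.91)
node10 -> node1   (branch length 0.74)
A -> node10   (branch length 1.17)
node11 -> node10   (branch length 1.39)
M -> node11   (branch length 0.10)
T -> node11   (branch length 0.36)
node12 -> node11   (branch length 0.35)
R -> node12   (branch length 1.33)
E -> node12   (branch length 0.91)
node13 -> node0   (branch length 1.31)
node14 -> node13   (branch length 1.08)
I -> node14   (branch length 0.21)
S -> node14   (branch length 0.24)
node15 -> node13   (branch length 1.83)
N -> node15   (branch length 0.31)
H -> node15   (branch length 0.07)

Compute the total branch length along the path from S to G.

The path runs S → … → MRCA → … → G; the MRCA is the root of the tree.
Branch lengths along that path: 0.24 + 1.08 + 1.31 + 0.41 + 0.90 + 1.00 + 1.13 + 0.31 + 0.69 = 7.07.

7.07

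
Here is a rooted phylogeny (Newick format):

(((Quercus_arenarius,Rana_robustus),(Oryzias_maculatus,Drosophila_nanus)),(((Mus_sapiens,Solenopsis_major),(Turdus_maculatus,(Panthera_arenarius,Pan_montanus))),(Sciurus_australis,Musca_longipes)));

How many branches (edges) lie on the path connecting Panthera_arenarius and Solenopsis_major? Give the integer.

5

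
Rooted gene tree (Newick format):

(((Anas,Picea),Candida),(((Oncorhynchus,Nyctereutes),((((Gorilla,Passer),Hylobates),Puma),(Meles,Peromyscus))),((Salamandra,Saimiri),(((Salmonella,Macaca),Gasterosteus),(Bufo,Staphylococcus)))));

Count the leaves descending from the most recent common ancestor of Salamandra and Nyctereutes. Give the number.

15

The MRCA of Salamandra and Nyctereutes is the node subtending (((Oncorhynchus,Nyctereutes),((((Gorilla,Passer),Hylobates),Puma),(Meles,Peromyscus))),((Salamandra,Saimiri),(((Salmonella,Macaca),Gasterosteus),(Bufo,Staphylococcus)))).
That clade contains 15 terminal taxa: Bufo, Gasterosteus, Gorilla, Hylobates, Macaca, Meles, Nyctereutes, Oncorhynchus, Passer, Peromyscus, Puma, Saimiri, Salamandra, Salmonella, Staphylococcus.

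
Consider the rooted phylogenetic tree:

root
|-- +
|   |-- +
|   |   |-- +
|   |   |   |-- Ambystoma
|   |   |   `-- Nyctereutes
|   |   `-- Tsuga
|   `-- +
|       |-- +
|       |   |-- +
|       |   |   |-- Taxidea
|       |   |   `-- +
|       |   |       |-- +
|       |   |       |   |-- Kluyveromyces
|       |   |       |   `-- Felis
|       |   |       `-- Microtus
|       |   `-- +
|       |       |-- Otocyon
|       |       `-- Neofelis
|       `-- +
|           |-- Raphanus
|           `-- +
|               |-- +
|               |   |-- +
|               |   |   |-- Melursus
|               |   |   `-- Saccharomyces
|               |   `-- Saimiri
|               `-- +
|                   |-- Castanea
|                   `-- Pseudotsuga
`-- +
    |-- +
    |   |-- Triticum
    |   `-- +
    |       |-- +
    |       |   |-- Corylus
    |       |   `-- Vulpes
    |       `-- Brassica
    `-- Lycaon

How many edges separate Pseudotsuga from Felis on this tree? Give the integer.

9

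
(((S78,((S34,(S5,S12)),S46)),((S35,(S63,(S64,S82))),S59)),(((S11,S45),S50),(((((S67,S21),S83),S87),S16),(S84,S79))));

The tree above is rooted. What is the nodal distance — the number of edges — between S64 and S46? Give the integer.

8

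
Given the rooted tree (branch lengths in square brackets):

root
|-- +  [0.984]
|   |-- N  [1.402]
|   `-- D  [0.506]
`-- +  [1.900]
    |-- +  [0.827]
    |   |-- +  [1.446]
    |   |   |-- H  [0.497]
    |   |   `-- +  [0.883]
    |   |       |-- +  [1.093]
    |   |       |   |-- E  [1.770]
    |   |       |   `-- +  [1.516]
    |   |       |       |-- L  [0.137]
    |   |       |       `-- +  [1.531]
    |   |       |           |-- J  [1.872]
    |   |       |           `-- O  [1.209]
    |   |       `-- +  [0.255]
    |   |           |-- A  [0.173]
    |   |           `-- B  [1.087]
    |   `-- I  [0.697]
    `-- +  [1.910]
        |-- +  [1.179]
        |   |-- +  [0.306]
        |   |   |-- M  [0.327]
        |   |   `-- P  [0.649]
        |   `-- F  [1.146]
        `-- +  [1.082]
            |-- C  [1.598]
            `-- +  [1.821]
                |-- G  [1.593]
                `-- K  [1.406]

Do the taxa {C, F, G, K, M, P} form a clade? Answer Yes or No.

Yes

The most recent common ancestor of these taxa subtends (((M,P),F),(C,(G,K))).
That clade has exactly 6 tips — every listed taxon and nothing else — so the group is monophyletic.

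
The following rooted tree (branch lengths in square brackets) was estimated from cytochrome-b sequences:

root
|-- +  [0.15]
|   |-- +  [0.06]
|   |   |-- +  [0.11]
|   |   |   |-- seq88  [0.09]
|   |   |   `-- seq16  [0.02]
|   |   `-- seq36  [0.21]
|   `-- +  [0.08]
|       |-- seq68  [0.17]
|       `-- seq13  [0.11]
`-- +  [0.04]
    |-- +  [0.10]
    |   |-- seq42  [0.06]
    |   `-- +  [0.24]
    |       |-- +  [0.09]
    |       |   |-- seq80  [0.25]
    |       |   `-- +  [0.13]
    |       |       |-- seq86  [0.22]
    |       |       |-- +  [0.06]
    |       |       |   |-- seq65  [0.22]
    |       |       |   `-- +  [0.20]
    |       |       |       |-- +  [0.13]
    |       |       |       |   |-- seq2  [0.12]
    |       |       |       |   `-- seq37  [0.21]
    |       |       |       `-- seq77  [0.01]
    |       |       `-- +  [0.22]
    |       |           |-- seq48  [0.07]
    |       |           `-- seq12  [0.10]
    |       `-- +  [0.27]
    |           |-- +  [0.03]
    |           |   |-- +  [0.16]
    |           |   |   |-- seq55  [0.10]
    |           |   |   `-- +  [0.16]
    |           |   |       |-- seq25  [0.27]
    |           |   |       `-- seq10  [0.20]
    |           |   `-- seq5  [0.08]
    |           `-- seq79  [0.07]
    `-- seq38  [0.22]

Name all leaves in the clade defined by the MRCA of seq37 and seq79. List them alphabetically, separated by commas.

seq10, seq12, seq2, seq25, seq37, seq48, seq5, seq55, seq65, seq77, seq79, seq80, seq86

Tracing seq37: it sits inside (seq2,seq37).
Tracing seq79: it sits inside (((seq55,(seq25,seq10)),seq5),seq79).
The smallest clade enclosing both is ((seq80,(seq86,(seq65,((seq2,seq37),seq77)),(seq48,seq12))),(((seq55,(seq25,seq10)),seq5),seq79)); the answer is its 13 terminal taxa in alphabetical order.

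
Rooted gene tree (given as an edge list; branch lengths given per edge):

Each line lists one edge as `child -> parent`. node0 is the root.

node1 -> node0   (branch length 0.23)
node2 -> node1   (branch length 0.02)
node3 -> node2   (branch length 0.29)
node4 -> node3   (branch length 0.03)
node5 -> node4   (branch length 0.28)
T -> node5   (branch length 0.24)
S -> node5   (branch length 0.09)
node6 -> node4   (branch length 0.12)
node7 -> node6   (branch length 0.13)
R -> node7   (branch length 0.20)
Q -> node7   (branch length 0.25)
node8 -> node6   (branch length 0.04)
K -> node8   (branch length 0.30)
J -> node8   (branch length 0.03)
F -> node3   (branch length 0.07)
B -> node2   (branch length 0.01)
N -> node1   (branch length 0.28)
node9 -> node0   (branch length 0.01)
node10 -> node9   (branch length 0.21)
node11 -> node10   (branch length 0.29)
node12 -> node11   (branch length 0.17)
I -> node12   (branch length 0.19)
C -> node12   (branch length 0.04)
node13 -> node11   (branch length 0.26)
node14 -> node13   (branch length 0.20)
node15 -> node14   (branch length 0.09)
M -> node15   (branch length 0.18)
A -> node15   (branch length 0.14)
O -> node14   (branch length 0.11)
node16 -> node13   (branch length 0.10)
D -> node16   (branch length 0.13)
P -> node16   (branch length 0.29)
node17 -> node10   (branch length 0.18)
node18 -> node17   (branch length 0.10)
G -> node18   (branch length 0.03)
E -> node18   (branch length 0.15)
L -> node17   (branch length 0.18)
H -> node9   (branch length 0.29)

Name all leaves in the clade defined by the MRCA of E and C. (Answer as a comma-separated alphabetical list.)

Tracing E: it sits inside (G,E).
Tracing C: it sits inside (I,C).
The smallest clade enclosing both is (((I,C),(((M,A),O),(D,P))),((G,E),L)); the answer is its 10 terminal taxa in alphabetical order.

A, C, D, E, G, I, L, M, O, P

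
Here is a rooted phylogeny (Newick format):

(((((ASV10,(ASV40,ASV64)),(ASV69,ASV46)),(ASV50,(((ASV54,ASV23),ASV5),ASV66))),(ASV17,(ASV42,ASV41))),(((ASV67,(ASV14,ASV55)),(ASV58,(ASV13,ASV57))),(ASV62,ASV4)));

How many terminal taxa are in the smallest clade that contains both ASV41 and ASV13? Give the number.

The MRCA of ASV41 and ASV13 is the root, so the clade is the entire tree.
That clade contains 21 terminal taxa: ASV10, ASV13, ASV14, ASV17, ASV23, ASV4, ASV40, ASV41, ASV42, ASV46, ASV5, ASV50, ASV54, ASV55, ASV57, ASV58, ASV62, ASV64, ASV66, ASV67, ASV69.

21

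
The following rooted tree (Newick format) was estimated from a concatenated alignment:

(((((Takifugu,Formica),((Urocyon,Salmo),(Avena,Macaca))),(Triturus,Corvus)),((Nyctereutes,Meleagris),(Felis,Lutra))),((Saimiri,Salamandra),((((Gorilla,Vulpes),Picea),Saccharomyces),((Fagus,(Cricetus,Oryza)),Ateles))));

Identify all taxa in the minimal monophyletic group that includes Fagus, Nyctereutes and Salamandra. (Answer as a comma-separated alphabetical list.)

Ateles, Avena, Corvus, Cricetus, Fagus, Felis, Formica, Gorilla, Lutra, Macaca, Meleagris, Nyctereutes, Oryza, Picea, Saccharomyces, Saimiri, Salamandra, Salmo, Takifugu, Triturus, Urocyon, Vulpes

Tracing Fagus: it sits inside (Fagus,(Cricetus,Oryza)).
Tracing Nyctereutes: it sits inside (Nyctereutes,Meleagris).
Tracing Salamandra: it sits inside (Saimiri,Salamandra).
The smallest clade enclosing all 3 is the whole tree (their MRCA is the root), so the answer is all 22 tips in alphabetical order.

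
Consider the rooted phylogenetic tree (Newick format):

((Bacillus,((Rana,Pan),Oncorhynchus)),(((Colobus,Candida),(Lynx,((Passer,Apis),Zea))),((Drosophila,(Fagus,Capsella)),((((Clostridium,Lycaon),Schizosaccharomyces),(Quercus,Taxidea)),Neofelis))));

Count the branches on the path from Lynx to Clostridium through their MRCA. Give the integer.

9

The MRCA of Lynx and Clostridium is the node subtending (((Colobus,Candida),(Lynx,((Passer,Apis),Zea))),((Drosophila,(Fagus,Capsella)),((((Clostridium,Lycaon),Schizosaccharomyces),(Quercus,Taxidea)),Neofelis))).
From Lynx up to that node: 3 branches. From Clostridium up to the same node: 6 branches. Total: 3 + 6 = 9.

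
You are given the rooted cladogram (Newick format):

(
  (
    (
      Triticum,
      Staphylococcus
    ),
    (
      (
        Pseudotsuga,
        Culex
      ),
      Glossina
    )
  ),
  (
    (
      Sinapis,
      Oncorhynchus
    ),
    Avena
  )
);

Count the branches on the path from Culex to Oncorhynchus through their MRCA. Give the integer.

The MRCA of Culex and Oncorhynchus is the root of the tree.
From Culex up to that node: 4 branches. From Oncorhynchus up to the same node: 3 branches. Total: 4 + 3 = 7.

7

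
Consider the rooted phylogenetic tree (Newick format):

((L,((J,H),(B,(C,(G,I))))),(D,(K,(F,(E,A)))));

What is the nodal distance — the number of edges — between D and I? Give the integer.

The MRCA of D and I is the root of the tree.
From D up to that node: 2 branches. From I up to the same node: 6 branches. Total: 2 + 6 = 8.

8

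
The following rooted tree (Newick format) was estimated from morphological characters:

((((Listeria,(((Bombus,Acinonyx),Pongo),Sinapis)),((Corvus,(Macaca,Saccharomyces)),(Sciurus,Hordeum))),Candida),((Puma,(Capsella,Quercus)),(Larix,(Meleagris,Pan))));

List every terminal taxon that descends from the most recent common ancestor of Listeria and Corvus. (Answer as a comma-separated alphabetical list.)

Acinonyx, Bombus, Corvus, Hordeum, Listeria, Macaca, Pongo, Saccharomyces, Sciurus, Sinapis

Tracing Listeria: it sits inside (Listeria,(((Bombus,Acinonyx),Pongo),Sinapis)).
Tracing Corvus: it sits inside (Corvus,(Macaca,Saccharomyces)).
The smallest clade enclosing both is ((Listeria,(((Bombus,Acinonyx),Pongo),Sinapis)),((Corvus,(Macaca,Saccharomyces)),(Sciurus,Hordeum))); the answer is its 10 terminal taxa in alphabetical order.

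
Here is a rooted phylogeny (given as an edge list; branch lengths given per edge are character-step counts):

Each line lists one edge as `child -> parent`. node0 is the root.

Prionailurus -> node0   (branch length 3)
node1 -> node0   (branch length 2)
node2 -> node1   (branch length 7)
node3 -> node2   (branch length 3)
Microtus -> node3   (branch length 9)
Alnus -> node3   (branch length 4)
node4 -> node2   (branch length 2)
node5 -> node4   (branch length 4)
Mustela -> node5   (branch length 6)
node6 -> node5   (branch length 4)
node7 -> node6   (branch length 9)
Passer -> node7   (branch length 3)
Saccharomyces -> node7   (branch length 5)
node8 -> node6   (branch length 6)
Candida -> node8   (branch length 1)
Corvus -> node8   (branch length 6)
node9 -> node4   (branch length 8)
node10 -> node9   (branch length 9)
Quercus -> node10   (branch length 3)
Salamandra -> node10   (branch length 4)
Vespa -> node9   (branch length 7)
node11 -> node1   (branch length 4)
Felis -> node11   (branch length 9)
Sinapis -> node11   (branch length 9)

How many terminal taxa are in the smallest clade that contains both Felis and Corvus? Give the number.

The MRCA of Felis and Corvus is the node subtending (((Microtus,Alnus),((Mustela,((Passer,Saccharomyces),(Candida,Corvus))),((Quercus,Salamandra),Vespa))),(Felis,Sinapis)).
That clade contains 12 terminal taxa: Alnus, Candida, Corvus, Felis, Microtus, Mustela, Passer, Quercus, Saccharomyces, Salamandra, Sinapis, Vespa.

12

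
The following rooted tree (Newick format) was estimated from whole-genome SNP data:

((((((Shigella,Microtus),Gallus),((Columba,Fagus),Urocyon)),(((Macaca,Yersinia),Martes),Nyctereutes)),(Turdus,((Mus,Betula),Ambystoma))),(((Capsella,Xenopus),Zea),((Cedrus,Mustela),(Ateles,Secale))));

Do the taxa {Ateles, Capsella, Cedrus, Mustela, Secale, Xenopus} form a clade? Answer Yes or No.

No

The MRCA of the listed taxa subtends (((Capsella,Xenopus),Zea),((Cedrus,Mustela),(Ateles,Secale))).
That clade also contains Zea, which is not in the proposed group, so the group is not monophyletic.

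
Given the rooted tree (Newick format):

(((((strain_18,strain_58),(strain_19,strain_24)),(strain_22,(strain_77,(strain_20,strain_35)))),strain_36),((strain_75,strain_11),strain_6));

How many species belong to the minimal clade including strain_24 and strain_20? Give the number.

8

The MRCA of strain_24 and strain_20 is the node subtending (((strain_18,strain_58),(strain_19,strain_24)),(strain_22,(strain_77,(strain_20,strain_35)))).
That clade contains 8 terminal taxa: strain_18, strain_19, strain_20, strain_22, strain_24, strain_35, strain_58, strain_77.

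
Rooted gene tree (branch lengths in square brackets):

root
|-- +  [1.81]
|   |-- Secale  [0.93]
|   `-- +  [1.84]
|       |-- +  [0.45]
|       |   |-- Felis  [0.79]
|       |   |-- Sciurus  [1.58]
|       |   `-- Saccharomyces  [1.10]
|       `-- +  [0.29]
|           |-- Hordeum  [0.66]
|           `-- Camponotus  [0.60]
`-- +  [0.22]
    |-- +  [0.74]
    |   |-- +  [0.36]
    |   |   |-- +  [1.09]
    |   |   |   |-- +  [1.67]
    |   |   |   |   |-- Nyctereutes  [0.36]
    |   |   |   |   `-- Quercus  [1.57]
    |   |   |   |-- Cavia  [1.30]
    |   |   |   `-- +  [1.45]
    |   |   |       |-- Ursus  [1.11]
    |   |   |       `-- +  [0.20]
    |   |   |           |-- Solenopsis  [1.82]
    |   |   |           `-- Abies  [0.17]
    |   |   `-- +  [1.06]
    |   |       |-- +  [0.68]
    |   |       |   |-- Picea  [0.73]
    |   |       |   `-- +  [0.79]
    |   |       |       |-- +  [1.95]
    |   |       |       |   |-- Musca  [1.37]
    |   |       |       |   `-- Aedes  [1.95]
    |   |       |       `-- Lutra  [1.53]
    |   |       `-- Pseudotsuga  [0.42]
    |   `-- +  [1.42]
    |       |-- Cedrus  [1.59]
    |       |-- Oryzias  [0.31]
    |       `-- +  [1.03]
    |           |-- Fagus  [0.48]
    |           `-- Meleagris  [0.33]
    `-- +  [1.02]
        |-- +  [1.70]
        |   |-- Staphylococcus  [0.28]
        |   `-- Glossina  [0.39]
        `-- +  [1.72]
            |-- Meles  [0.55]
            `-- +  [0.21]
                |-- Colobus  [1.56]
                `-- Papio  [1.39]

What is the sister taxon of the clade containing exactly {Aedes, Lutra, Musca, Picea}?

Pseudotsuga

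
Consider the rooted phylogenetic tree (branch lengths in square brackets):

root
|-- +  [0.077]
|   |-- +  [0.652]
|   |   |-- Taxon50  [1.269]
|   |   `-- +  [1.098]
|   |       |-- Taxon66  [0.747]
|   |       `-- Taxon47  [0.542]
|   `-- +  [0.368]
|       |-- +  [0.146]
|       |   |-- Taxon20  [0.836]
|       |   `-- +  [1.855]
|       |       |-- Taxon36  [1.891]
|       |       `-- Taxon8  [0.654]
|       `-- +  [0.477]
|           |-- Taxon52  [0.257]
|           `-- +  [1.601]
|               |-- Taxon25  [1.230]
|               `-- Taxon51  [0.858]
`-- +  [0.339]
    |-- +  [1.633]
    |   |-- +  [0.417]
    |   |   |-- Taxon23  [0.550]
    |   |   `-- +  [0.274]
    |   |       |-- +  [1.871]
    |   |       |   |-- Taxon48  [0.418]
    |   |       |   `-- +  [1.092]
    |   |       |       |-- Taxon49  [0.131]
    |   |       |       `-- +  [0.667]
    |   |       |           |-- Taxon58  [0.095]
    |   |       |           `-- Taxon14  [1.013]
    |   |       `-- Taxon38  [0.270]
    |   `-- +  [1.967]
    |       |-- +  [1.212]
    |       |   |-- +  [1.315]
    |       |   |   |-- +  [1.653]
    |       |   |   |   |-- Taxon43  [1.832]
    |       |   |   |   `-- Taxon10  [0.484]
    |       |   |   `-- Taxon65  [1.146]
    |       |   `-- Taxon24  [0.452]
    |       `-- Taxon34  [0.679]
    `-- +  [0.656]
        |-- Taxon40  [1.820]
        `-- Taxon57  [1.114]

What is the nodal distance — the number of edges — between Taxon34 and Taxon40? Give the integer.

5

The MRCA of Taxon34 and Taxon40 is the node subtending (((Taxon23,((Taxon48,(Taxon49,(Taxon58,Taxon14))),Taxon38)),((((Taxon43,Taxon10),Taxon65),Taxon24),Taxon34)),(Taxon40,Taxon57)).
From Taxon34 up to that node: 3 branches. From Taxon40 up to the same node: 2 branches. Total: 3 + 2 = 5.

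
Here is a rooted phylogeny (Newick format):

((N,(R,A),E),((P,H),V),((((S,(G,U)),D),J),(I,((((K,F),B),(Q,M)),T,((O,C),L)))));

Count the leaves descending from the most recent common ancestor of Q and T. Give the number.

The MRCA of Q and T is the node subtending ((((K,F),B),(Q,M)),T,((O,C),L)).
That clade contains 9 terminal taxa: B, C, F, K, L, M, O, Q, T.

9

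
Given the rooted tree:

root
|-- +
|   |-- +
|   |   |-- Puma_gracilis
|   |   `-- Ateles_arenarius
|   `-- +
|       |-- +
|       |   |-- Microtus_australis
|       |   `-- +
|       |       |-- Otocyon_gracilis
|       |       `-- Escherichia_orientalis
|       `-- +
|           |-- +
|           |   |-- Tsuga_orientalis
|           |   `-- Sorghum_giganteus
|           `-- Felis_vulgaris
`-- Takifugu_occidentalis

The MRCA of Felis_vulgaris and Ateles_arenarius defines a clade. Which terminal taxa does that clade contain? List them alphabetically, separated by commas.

Tracing Felis_vulgaris: it sits inside ((Tsuga_orientalis,Sorghum_giganteus),Felis_vulgaris).
Tracing Ateles_arenarius: it sits inside (Puma_gracilis,Ateles_arenarius).
The smallest clade enclosing both is ((Puma_gracilis,Ateles_arenarius),((Microtus_australis,(Otocyon_gracilis,Escherichia_orientalis)),((Tsuga_orientalis,Sorghum_giganteus),Felis_vulgaris))); the answer is its 8 terminal taxa in alphabetical order.

Ateles_arenarius, Escherichia_orientalis, Felis_vulgaris, Microtus_australis, Otocyon_gracilis, Puma_gracilis, Sorghum_giganteus, Tsuga_orientalis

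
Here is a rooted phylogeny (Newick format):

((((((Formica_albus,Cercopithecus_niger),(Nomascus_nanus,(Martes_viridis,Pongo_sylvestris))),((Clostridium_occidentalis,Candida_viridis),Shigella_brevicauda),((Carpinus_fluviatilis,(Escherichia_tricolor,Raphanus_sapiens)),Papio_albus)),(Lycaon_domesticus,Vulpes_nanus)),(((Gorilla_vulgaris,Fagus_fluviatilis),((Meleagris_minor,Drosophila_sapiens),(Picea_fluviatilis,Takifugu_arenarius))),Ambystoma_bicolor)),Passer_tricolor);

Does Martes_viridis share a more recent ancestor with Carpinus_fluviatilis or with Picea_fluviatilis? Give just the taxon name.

The MRCA of Martes_viridis and Carpinus_fluviatilis subtends (((Formica_albus,Cercopithecus_niger),(Nomascus_nanus,(Martes_viridis,Pongo_sylvestris))),((Clostridium_occidentalis,Candida_viridis),Shigella_brevicauda),((Carpinus_fluviatilis,(Escherichia_tricolor,Raphanus_sapiens)),Papio_albus)) (12 taxa).
The MRCA of Martes_viridis and Picea_fluviatilis subtends (((((Formica_albus,Cercopithecus_niger),(Nomascus_nanus,(Martes_viridis,Pongo_sylvestris))),((Clostridium_occidentalis,Candida_viridis),Shigella_brevicauda),((Carpinus_fluviatilis,(Escherichia_tricolor,Raphanus_sapiens)),Papio_albus)),(Lycaon_domesticus,Vulpes_nanus)),(((Gorilla_vulgaris,Fagus_fluviatilis),((Meleagris_minor,Drosophila_sapiens),(Picea_fluviatilis,Takifugu_arenarius))),Ambystoma_bicolor)) (21 taxa).
The first is nested inside the second, so Martes_viridis shares a more recent common ancestor with Carpinus_fluviatilis.

Carpinus_fluviatilis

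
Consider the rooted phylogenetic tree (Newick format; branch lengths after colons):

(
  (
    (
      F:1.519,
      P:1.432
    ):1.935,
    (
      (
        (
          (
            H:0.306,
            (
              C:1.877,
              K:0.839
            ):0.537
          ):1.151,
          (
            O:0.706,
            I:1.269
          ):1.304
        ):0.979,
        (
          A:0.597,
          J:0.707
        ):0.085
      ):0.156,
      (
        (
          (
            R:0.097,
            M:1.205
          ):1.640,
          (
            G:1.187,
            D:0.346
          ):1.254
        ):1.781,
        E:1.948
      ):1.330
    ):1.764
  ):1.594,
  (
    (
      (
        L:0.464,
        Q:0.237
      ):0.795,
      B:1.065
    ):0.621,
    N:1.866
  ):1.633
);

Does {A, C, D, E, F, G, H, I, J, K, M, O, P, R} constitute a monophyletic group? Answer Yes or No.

The most recent common ancestor of these taxa subtends ((F,P),((((H,(C,K)),(O,I)),(A,J)),(((R,M),(G,D)),E))).
That clade has exactly 14 tips — every listed taxon and nothing else — so the group is monophyletic.

Yes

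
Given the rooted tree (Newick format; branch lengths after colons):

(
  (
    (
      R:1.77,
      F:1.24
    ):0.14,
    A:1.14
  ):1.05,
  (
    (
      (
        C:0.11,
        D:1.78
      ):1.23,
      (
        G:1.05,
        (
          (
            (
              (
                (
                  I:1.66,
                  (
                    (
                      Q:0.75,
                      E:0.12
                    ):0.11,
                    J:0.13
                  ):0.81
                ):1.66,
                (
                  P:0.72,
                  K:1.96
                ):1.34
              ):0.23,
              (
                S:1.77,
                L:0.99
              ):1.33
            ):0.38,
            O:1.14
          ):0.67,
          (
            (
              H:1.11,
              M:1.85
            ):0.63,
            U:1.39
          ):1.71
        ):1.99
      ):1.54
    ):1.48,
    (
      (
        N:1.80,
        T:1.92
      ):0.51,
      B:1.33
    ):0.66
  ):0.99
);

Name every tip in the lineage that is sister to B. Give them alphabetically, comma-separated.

N, T

B attaches to the tree at the node subtending ((N,T),B).
The other lineage descending from that same node — the sister group — is (N,T); its 2 tips in alphabetical order are the answer.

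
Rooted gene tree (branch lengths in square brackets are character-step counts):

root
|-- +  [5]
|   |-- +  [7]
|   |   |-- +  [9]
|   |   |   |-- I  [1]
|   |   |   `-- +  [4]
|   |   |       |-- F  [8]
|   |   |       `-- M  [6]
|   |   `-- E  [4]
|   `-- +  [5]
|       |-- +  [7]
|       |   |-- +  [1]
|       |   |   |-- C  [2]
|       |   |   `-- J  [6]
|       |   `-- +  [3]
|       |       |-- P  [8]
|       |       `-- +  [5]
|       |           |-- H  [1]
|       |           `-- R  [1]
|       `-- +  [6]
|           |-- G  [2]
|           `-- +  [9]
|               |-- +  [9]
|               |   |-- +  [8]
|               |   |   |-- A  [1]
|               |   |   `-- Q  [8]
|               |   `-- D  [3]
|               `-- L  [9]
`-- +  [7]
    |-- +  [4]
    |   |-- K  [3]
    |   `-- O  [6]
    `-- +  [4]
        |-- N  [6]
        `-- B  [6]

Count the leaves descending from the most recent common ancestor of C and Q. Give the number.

10

The MRCA of C and Q is the node subtending (((C,J),(P,(H,R))),(G,(((A,Q),D),L))).
That clade contains 10 terminal taxa: A, C, D, G, H, J, L, P, Q, R.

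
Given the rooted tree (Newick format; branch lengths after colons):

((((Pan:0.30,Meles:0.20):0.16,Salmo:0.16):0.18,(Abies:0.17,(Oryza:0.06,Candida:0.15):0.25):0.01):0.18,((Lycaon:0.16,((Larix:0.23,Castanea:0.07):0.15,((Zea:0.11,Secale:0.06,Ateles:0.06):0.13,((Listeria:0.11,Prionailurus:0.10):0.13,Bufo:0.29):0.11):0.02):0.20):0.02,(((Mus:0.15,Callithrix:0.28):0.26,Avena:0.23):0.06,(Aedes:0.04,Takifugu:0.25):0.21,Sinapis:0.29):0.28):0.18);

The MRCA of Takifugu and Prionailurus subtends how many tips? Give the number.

15

The MRCA of Takifugu and Prionailurus is the node subtending ((Lycaon,((Larix,Castanea),((Zea,Secale,Ateles),((Listeria,Prionailurus),Bufo)))),(((Mus,Callithrix),Avena),(Aedes,Takifugu),Sinapis)).
That clade contains 15 terminal taxa: Aedes, Ateles, Avena, Bufo, Callithrix, Castanea, Larix, Listeria, Lycaon, Mus, Prionailurus, Secale, Sinapis, Takifugu, Zea.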